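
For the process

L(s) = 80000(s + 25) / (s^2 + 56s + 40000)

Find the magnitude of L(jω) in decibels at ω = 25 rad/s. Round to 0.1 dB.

37.1 dB

At s = jω = j25:
zero (s+25): 25 + j25 → |·| = √(25²+25²) = √1250 ≈ 35.355, ∠ = arctan(25/25) ≈ 45.00°
quadratic: (j25)² + 56·j25 + 40000 = 39375 + j1400 → |·| ≈ 39400, ∠ ≈ 2.04°
|L| = 80000 · 35.355 / 39400 ≈ 71.787
Gain = 20 log₁₀(71.787) ≈ 37.12 dB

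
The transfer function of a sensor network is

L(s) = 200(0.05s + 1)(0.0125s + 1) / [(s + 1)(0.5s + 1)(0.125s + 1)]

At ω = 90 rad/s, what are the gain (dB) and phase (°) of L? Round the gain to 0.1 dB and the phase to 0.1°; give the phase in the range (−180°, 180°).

-30.4 dB, -137.2°

At ω = 90 rad/s:
zero (1 + j90·0.05) = 1 + j4.5 → |·| ≈ 4.6098, ∠ ≈ 77.47°
zero (1 + j90·0.0125) = 1 + j1.125 → |·| ≈ 1.5052, ∠ ≈ 48.37°
pole (1 + j90·1) = 1 + j90 → |·| ≈ 90.006, ∠ ≈ 89.36°
pole (1 + j90·0.5) = 1 + j45 → |·| ≈ 45.011, ∠ ≈ 88.73°
pole (1 + j90·0.125) = 1 + j11.25 → |·| ≈ 11.294, ∠ ≈ 84.92°
|L| = 200 · 4.6098 · 1.5052 / (90.006 · 45.011 · 11.294) ≈ 0.03033
Gain = 20 log₁₀(0.03033) ≈ -30.36 dB
∠L = (77.47° + 48.37°) − (89.36° + 88.73° + 84.92°) = -137.17°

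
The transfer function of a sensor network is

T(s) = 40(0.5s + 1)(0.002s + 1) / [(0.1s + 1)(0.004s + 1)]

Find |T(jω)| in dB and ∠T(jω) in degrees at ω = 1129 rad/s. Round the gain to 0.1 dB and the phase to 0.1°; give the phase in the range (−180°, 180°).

At ω = 1129 rad/s:
zero (1 + j1129·0.5) = 1 + j564.5 → |·| ≈ 564.5, ∠ ≈ 89.90°
zero (1 + j1129·0.002) = 1 + j2.258 → |·| ≈ 2.4695, ∠ ≈ 66.11°
pole (1 + j1129·0.1) = 1 + j112.9 → |·| ≈ 112.9, ∠ ≈ 89.49°
pole (1 + j1129·0.004) = 1 + j4.516 → |·| ≈ 4.6254, ∠ ≈ 77.51°
|T| = 40 · 564.5 · 2.4695 / (112.9 · 4.6254) ≈ 106.78
Gain = 20 log₁₀(106.78) ≈ 40.57 dB
∠T = (89.90° + 66.11°) − (89.49° + 77.51°) = -10.99°

40.6 dB, -11.0°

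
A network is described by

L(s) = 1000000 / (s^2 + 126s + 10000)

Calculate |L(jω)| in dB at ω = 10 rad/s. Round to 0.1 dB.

At s = jω = j10:
quadratic: (j10)² + 126·j10 + 10000 = 9900 + j1260 → |·| ≈ 9979.9, ∠ ≈ 7.25°
|L| = 1000000 / 9979.9 ≈ 100.2
Gain = 20 log₁₀(100.2) ≈ 40.02 dB

40.0 dB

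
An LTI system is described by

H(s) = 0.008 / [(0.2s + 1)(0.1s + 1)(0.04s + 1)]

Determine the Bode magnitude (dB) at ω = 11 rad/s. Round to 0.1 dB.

At ω = 11 rad/s:
pole (1 + j11·0.2) = 1 + j2.2 → |·| ≈ 2.4166, ∠ ≈ 65.56°
pole (1 + j11·0.1) = 1 + j1.1 → |·| ≈ 1.4866, ∠ ≈ 47.73°
pole (1 + j11·0.04) = 1 + j0.44 → |·| ≈ 1.0925, ∠ ≈ 23.75°
|H| = 0.008 · 1 / (2.4166 · 1.4866 · 1.0925) ≈ 0.0020383
Gain = 20 log₁₀(0.0020383) ≈ -53.81 dB

-53.8 dB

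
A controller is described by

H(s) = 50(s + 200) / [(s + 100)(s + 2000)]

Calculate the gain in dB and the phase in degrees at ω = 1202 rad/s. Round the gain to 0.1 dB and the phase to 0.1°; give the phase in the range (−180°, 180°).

At s = jω = j1202:
zero (s+200): 200 + j1202 → |·| = √(200²+1202²) = √1484804 ≈ 1218.5, ∠ = arctan(1202/200) ≈ 80.55°
pole (s+100): 100 + j1202 → |·| = √(100²+1202²) = √1454804 ≈ 1206.2, ∠ = arctan(1202/100) ≈ 85.24°
pole (s+2000): 2000 + j1202 → |·| = √(2000²+1202²) = √5444804 ≈ 2333.4, ∠ = arctan(1202/2000) ≈ 31.01°
|H| = 50 · 1218.5 / 2.8145e+06 ≈ 0.021647
Gain = 20 log₁₀(0.021647) ≈ -33.29 dB
∠H = 80.55° − 116.25° = -35.70°

-33.3 dB, -35.7°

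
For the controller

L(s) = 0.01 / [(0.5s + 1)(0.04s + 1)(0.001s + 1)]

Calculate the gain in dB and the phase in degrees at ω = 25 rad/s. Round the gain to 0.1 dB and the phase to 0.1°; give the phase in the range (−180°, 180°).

-65.0 dB, -131.9°

At ω = 25 rad/s:
pole (1 + j25·0.5) = 1 + j12.5 → |·| ≈ 12.54, ∠ ≈ 85.43°
pole (1 + j25·0.04) = 1 + j1 → |·| ≈ 1.4142, ∠ ≈ 45.00°
pole (1 + j25·0.001) = 1 + j0.025 → |·| ≈ 1.0003, ∠ ≈ 1.43°
|L| = 0.01 · 1 / (12.54 · 1.4142 · 1.0003) ≈ 0.00056372
Gain = 20 log₁₀(0.00056372) ≈ -64.98 dB
∠L = (0°) − (85.43° + 45.00° + 1.43°) = -131.86°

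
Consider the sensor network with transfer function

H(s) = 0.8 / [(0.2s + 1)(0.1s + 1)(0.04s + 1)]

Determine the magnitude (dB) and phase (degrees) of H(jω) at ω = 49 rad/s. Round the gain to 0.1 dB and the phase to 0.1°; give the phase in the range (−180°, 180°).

-42.6 dB, 134.4°

At ω = 49 rad/s:
pole (1 + j49·0.2) = 1 + j9.8 → |·| ≈ 9.8509, ∠ ≈ 84.17°
pole (1 + j49·0.1) = 1 + j4.9 → |·| ≈ 5.001, ∠ ≈ 78.47°
pole (1 + j49·0.04) = 1 + j1.96 → |·| ≈ 2.2004, ∠ ≈ 62.97°
|H| = 0.8 · 1 / (9.8509 · 5.001 · 2.2004) ≈ 0.00738
Gain = 20 log₁₀(0.00738) ≈ -42.64 dB
∠H = (0°) − (84.17° + 78.47° + 62.97°) = -225.61° ≡ 134.39° (principal value)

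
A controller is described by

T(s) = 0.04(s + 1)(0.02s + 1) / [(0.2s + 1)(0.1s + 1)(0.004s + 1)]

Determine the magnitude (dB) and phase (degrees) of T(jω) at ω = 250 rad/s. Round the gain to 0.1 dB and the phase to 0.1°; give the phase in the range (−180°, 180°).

-30.8 dB, -53.1°

At ω = 250 rad/s:
zero (1 + j250·1) = 1 + j250 → |·| ≈ 250, ∠ ≈ 89.77°
zero (1 + j250·0.02) = 1 + j5 → |·| ≈ 5.099, ∠ ≈ 78.69°
pole (1 + j250·0.2) = 1 + j50 → |·| ≈ 50.01, ∠ ≈ 88.85°
pole (1 + j250·0.1) = 1 + j25 → |·| ≈ 25.02, ∠ ≈ 87.71°
pole (1 + j250·0.004) = 1 + j1 → |·| ≈ 1.4142, ∠ ≈ 45.00°
|T| = 0.04 · 250 · 5.099 / (50.01 · 25.02 · 1.4142) ≈ 0.028816
Gain = 20 log₁₀(0.028816) ≈ -30.81 dB
∠T = (89.77° + 78.69°) − (88.85° + 87.71° + 45.00°) = -53.10°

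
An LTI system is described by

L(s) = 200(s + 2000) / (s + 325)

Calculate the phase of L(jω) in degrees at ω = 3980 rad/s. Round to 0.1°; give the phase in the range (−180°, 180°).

-22.0°

At s = jω = j3980:
zero (s+2000): 2000 + j3980 → |·| = √(2000²+3980²) = √19840400 ≈ 4454.3, ∠ = arctan(3980/2000) ≈ 63.32°
pole (s+325): 325 + j3980 → |·| = √(325²+3980²) = √15946025 ≈ 3993.2, ∠ = arctan(3980/325) ≈ 85.33°
∠L = 63.32° − 85.33° = -22.01°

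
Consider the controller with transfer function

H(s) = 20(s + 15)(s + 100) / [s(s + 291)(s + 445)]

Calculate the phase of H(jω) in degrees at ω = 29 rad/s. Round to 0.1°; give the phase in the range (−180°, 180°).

-20.6°

At s = jω = j29:
zero (s+15): 15 + j29 → |·| = √(15²+29²) = √1066 ≈ 32.65, ∠ = arctan(29/15) ≈ 62.65°
zero (s+100): 100 + j29 → |·| = √(100²+29²) = √10841 ≈ 104.12, ∠ = arctan(29/100) ≈ 16.17°
pole (s+291): 291 + j29 → |·| = √(291²+29²) = √85522 ≈ 292.44, ∠ = arctan(29/291) ≈ 5.69°
pole (s+445): 445 + j29 → |·| = √(445²+29²) = √198866 ≈ 445.94, ∠ = arctan(29/445) ≈ 3.73°
pole at origin: |s| = 29, ∠ = 90.00° (in denominator)
∠H = 78.82° − 99.42° = -20.60°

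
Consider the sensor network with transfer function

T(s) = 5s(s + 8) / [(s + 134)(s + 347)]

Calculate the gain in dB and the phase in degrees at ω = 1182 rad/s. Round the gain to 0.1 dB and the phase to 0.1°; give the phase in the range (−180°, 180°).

13.6 dB, 22.4°

At s = jω = j1182:
zero (s+8): 8 + j1182 → |·| = √(8²+1182²) = √1397188 ≈ 1182, ∠ = arctan(1182/8) ≈ 89.61°
zero at origin: s = j1182 → |·| = 1182, ∠ = 90.00°
pole (s+134): 134 + j1182 → |·| = √(134²+1182²) = √1415080 ≈ 1189.6, ∠ = arctan(1182/134) ≈ 83.53°
pole (s+347): 347 + j1182 → |·| = √(347²+1182²) = √1517533 ≈ 1231.9, ∠ = arctan(1182/347) ≈ 73.64°
|T| = 5 · 1.3971e+06 / 1.4655e+06 ≈ 4.7666
Gain = 20 log₁₀(4.7666) ≈ 13.56 dB
∠T = 179.61° − 157.17° = 22.44°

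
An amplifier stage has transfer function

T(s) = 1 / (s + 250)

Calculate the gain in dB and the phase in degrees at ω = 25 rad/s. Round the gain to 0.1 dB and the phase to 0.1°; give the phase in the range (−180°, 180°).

Substitute s = j25:
Numerator: 1 = 1 + j0
Denominator: (j25) + 250 = 250 + j25
|N| = √(1² + 0²) ≈ 1, ∠N ≈ 0.00°
|D| = √(250² + 25²) ≈ 251.25, ∠D ≈ 5.71°
|T| = 1 / 251.25 ≈ 0.0039801
Gain = 20 log₁₀(0.0039801) ≈ -48.00 dB
∠T = 0.00° − 5.71° = -5.71°

-48.0 dB, -5.7°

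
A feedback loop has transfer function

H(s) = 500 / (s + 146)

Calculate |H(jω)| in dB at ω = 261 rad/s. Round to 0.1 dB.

4.5 dB

At s = jω = j261:
pole (s+146): 146 + j261 → |·| = √(146²+261²) = √89437 ≈ 299.06, ∠ = arctan(261/146) ≈ 60.78°
|H| = 500 / 299.06 ≈ 1.6719
Gain = 20 log₁₀(1.6719) ≈ 4.46 dB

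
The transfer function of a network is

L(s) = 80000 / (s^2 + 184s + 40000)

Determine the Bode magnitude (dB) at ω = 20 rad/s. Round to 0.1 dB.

6.1 dB

At s = jω = j20:
quadratic: (j20)² + 184·j20 + 40000 = 39600 + j3680 → |·| ≈ 39771, ∠ ≈ 5.31°
|L| = 80000 / 39771 ≈ 2.0115
Gain = 20 log₁₀(2.0115) ≈ 6.07 dB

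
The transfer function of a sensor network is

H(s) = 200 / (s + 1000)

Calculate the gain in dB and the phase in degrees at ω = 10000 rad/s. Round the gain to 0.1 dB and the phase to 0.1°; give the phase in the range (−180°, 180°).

Substitute s = j10000:
Numerator: 200 = 200 + j0
Denominator: (j10000) + 1000 = 1000 + j10000
|N| = √(200² + 0²) ≈ 200, ∠N ≈ 0.00°
|D| = √(1000² + 10000²) ≈ 10050, ∠D ≈ 84.29°
|H| = 200 / 10050 ≈ 0.0199
Gain = 20 log₁₀(0.0199) ≈ -34.02 dB
∠H = 0.00° − 84.29° = -84.29°

-34.0 dB, -84.3°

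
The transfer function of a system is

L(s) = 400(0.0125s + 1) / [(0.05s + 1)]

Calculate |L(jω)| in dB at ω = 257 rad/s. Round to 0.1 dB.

At ω = 257 rad/s:
zero (1 + j257·0.0125) = 1 + j3.2125 → |·| ≈ 3.3645, ∠ ≈ 72.71°
pole (1 + j257·0.05) = 1 + j12.85 → |·| ≈ 12.889, ∠ ≈ 85.55°
|L| = 400 · 3.3645 / (12.889) ≈ 104.41
Gain = 20 log₁₀(104.41) ≈ 40.37 dB

40.4 dB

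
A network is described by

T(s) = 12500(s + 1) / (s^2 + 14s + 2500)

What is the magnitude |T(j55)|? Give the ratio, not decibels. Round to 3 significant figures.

738

At s = jω = j55:
zero (s+1): 1 + j55 → |·| = √(1²+55²) = √3026 ≈ 55.009, ∠ = arctan(55/1) ≈ 88.96°
quadratic: (j55)² + 14·j55 + 2500 = -525 + j770 → |·| ≈ 931.95, ∠ ≈ 124.29°
|T| = 12500 · 55.009 / 931.95 ≈ 737.82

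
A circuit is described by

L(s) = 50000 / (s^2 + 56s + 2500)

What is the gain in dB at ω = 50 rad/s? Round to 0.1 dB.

25.0 dB

At s = jω = j50:
quadratic: (j50)² + 56·j50 + 2500 = 0 + j2800 → |·| ≈ 2800, ∠ ≈ 90.00°
|L| = 50000 / 2800 ≈ 17.857
Gain = 20 log₁₀(17.857) ≈ 25.04 dB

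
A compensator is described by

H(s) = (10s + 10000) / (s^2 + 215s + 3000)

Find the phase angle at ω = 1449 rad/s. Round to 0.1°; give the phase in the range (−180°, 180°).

-116.2°

Substitute s = j1449:
Numerator: 10(j1449) + 10000 = 10000 + j14490
Denominator: (j1449)^2 + 215(j1449) + 3000 = -2096601 + j311535
|N| = √(10000² + 14490²) ≈ 17606, ∠N ≈ 55.39°
|D| = √(2096601² + 311535²) ≈ 2.1196e+06, ∠D ≈ 171.55°
∠H = 55.39° − 171.55° = -116.16°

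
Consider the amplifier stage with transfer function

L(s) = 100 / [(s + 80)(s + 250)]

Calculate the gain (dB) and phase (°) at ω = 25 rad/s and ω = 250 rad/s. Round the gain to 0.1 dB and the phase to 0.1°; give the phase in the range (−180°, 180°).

At s = jω = j25:
pole (s+80): 80 + j25 → |·| = √(80²+25²) = √7025 ≈ 83.815, ∠ = arctan(25/80) ≈ 17.35°
pole (s+250): 250 + j25 → |·| = √(250²+25²) = √63125 ≈ 251.25, ∠ = arctan(25/250) ≈ 5.71°
|L| = 100 / 21059 ≈ 0.0047486
Gain = 20 log₁₀(0.0047486) ≈ -46.47 dB
∠L = 0.00° − 23.06° = -23.06°

At s = jω = j250:
pole (s+80): 80 + j250 → |·| = √(80²+250²) = √68900 ≈ 262.49, ∠ = arctan(250/80) ≈ 72.26°
pole (s+250): 250 + j250 → |·| = √(250²+250²) = √125000 ≈ 353.55, ∠ = arctan(250/250) ≈ 45.00°
|L| = 100 / 92803 ≈ 0.0010776
Gain = 20 log₁₀(0.0010776) ≈ -59.35 dB
∠L = 0.00° − 117.26° = -117.26°

ω = 25: -46.5 dB, -23.1°; ω = 250: -59.4 dB, -117.3°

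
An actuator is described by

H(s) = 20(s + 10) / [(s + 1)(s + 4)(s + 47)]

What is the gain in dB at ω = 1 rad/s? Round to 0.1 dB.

-2.7 dB

At s = jω = j1:
zero (s+10): 10 + j1 → |·| = √(10²+1²) = √101 ≈ 10.05, ∠ = arctan(1/10) ≈ 5.71°
pole (s+1): 1 + j1 → |·| = √(1²+1²) = √2 ≈ 1.4142, ∠ = arctan(1/1) ≈ 45.00°
pole (s+4): 4 + j1 → |·| = √(4²+1²) = √17 ≈ 4.1231, ∠ = arctan(1/4) ≈ 14.04°
pole (s+47): 47 + j1 → |·| = √(47²+1²) = √2210 ≈ 47.011, ∠ = arctan(1/47) ≈ 1.22°
|H| = 20 · 10.05 / 274.12 ≈ 0.73326
Gain = 20 log₁₀(0.73326) ≈ -2.69 dB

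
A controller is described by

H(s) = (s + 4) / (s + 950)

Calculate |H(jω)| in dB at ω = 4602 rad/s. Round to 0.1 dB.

At s = jω = j4602:
zero (s+4): 4 + j4602 → |·| = √(4²+4602²) = √21178420 ≈ 4602, ∠ = arctan(4602/4) ≈ 89.95°
pole (s+950): 950 + j4602 → |·| = √(950²+4602²) = √22080904 ≈ 4699, ∠ = arctan(4602/950) ≈ 78.34°
|H| = 1 · 4602 / 4699 ≈ 0.97936
Gain = 20 log₁₀(0.97936) ≈ -0.18 dB

-0.2 dB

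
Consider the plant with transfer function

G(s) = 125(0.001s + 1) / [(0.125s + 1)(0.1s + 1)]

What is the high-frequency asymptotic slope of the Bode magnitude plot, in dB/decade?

-20 dB/decade

Each pole contributes −20 dB/decade at high frequency; each zero contributes +20 dB/decade.
Net: 1 zero(s) − 2 pole(s) → -20 dB/decade.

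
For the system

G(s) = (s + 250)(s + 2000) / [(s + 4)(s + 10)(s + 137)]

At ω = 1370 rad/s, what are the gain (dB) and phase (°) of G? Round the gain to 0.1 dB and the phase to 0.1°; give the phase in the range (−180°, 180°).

-57.7 dB, -149.6°

At s = jω = j1370:
zero (s+250): 250 + j1370 → |·| = √(250²+1370²) = √1939400 ≈ 1392.6, ∠ = arctan(1370/250) ≈ 79.66°
zero (s+2000): 2000 + j1370 → |·| = √(2000²+1370²) = √5876900 ≈ 2424.2, ∠ = arctan(1370/2000) ≈ 34.41°
pole (s+4): 4 + j1370 → |·| = √(4²+1370²) = √1876916 ≈ 1370, ∠ = arctan(1370/4) ≈ 89.83°
pole (s+10): 10 + j1370 → |·| = √(10²+1370²) = √1877000 ≈ 1370, ∠ = arctan(1370/10) ≈ 89.58°
pole (s+137): 137 + j1370 → |·| = √(137²+1370²) = √1895669 ≈ 1376.8, ∠ = arctan(1370/137) ≈ 84.29°
|G| = 1 · 3.3759e+06 / 2.5841e+09 ≈ 0.0013064
Gain = 20 log₁₀(0.0013064) ≈ -57.68 dB
∠G = 114.07° − 263.70° = -149.63°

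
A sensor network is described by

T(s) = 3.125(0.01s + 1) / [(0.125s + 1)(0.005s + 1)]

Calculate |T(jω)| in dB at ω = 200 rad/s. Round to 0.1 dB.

-14.1 dB

At ω = 200 rad/s:
zero (1 + j200·0.01) = 1 + j2 → |·| ≈ 2.2361, ∠ ≈ 63.43°
pole (1 + j200·0.125) = 1 + j25 → |·| ≈ 25.02, ∠ ≈ 87.71°
pole (1 + j200·0.005) = 1 + j1 → |·| ≈ 1.4142, ∠ ≈ 45.00°
|T| = 3.125 · 2.2361 / (25.02 · 1.4142) ≈ 0.19749
Gain = 20 log₁₀(0.19749) ≈ -14.09 dB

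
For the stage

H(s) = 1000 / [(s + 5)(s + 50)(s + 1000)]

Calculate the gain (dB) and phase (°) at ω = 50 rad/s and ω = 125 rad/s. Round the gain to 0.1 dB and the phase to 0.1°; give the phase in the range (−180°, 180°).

ω = 50: -71.0 dB, -132.2°; ω = 125: -84.6 dB, -163.0°

At s = jω = j50:
pole (s+5): 5 + j50 → |·| = √(5²+50²) = √2525 ≈ 50.249, ∠ = arctan(50/5) ≈ 84.29°
pole (s+50): 50 + j50 → |·| = √(50²+50²) = √5000 ≈ 70.711, ∠ = arctan(50/50) ≈ 45.00°
pole (s+1000): 1000 + j50 → |·| = √(1000²+50²) = √1002500 ≈ 1001.2, ∠ = arctan(50/1000) ≈ 2.86°
|H| = 1000 / 3.5574e+06 ≈ 0.0002811
Gain = 20 log₁₀(0.0002811) ≈ -71.02 dB
∠H = 0.00° − 132.15° = -132.15°

At s = jω = j125:
pole (s+5): 5 + j125 → |·| = √(5²+125²) = √15650 ≈ 125.1, ∠ = arctan(125/5) ≈ 87.71°
pole (s+50): 50 + j125 → |·| = √(50²+125²) = √18125 ≈ 134.63, ∠ = arctan(125/50) ≈ 68.20°
pole (s+1000): 1000 + j125 → |·| = √(1000²+125²) = √1015625 ≈ 1007.8, ∠ = arctan(125/1000) ≈ 7.13°
|H| = 1000 / 1.6974e+07 ≈ 5.8914e-05
Gain = 20 log₁₀(5.8914e-05) ≈ -84.60 dB
∠H = 0.00° − 163.04° = -163.04°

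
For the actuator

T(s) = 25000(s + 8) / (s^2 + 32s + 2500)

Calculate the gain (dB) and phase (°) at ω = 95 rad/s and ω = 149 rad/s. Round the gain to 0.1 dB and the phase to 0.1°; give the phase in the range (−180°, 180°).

At s = jω = j95:
zero (s+8): 8 + j95 → |·| = √(8²+95²) = √9089 ≈ 95.336, ∠ = arctan(95/8) ≈ 85.19°
quadratic: (j95)² + 32·j95 + 2500 = -6525 + j3040 → |·| ≈ 7198.4, ∠ ≈ 155.02°
|T| = 25000 · 95.336 / 7198.4 ≈ 331.1
Gain = 20 log₁₀(331.1) ≈ 50.40 dB
∠T = 85.19° − 155.02° = -69.83°

At s = jω = j149:
zero (s+8): 8 + j149 → |·| = √(8²+149²) = √22265 ≈ 149.21, ∠ = arctan(149/8) ≈ 86.93°
quadratic: (j149)² + 32·j149 + 2500 = -19701 + j4768 → |·| ≈ 20270, ∠ ≈ 166.39°
|T| = 25000 · 149.21 / 20270 ≈ 184.03
Gain = 20 log₁₀(184.03) ≈ 45.30 dB
∠T = 86.93° − 166.39° = -79.46°

ω = 95: 50.4 dB, -69.8°; ω = 149: 45.3 dB, -79.5°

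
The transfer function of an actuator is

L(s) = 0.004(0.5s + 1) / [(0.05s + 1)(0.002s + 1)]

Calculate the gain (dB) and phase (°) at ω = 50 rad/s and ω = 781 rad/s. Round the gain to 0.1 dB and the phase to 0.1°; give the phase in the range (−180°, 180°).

ω = 50: -28.6 dB, 13.8°; ω = 781: -33.3 dB, -56.1°

At ω = 50 rad/s:
zero (1 + j50·0.5) = 1 + j25 → |·| ≈ 25.02, ∠ ≈ 87.71°
pole (1 + j50·0.05) = 1 + j2.5 → |·| ≈ 2.6926, ∠ ≈ 68.20°
pole (1 + j50·0.002) = 1 + j0.1 → |·| ≈ 1.005, ∠ ≈ 5.71°
|L| = 0.004 · 25.02 / (2.6926 · 1.005) ≈ 0.036984
Gain = 20 log₁₀(0.036984) ≈ -28.64 dB
∠L = (87.71°) − (68.20° + 5.71°) = 13.80°

At ω = 781 rad/s:
zero (1 + j781·0.5) = 1 + j390.5 → |·| ≈ 390.5, ∠ ≈ 89.85°
pole (1 + j781·0.05) = 1 + j39.05 → |·| ≈ 39.063, ∠ ≈ 88.53°
pole (1 + j781·0.002) = 1 + j1.562 → |·| ≈ 1.8547, ∠ ≈ 57.37°
|L| = 0.004 · 390.5 / (39.063 · 1.8547) ≈ 0.02156
Gain = 20 log₁₀(0.02156) ≈ -33.33 dB
∠L = (89.85°) − (88.53° + 57.37°) = -56.05°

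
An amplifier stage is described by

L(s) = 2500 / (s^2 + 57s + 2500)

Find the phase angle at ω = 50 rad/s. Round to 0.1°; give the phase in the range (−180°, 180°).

-90.0°

At s = jω = j50:
quadratic: (j50)² + 57·j50 + 2500 = 0 + j2850 → |·| ≈ 2850, ∠ ≈ 90.00°
∠L = 0.00° − 90.00° = -90.00°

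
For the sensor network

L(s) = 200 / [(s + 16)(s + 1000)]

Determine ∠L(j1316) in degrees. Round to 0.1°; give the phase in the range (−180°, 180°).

-142.1°

At s = jω = j1316:
pole (s+16): 16 + j1316 → |·| = √(16²+1316²) = √1732112 ≈ 1316.1, ∠ = arctan(1316/16) ≈ 89.30°
pole (s+1000): 1000 + j1316 → |·| = √(1000²+1316²) = √2731856 ≈ 1652.8, ∠ = arctan(1316/1000) ≈ 52.77°
∠L = 0.00° − 142.07° = -142.07°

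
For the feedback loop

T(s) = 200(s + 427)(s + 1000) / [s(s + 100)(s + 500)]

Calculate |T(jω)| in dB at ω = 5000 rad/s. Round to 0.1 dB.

At s = jω = j5000:
zero (s+427): 427 + j5000 → |·| = √(427²+5000²) = √25182329 ≈ 5018.2, ∠ = arctan(5000/427) ≈ 85.12°
zero (s+1000): 1000 + j5000 → |·| = √(1000²+5000²) = √26000000 ≈ 5099, ∠ = arctan(5000/1000) ≈ 78.69°
pole (s+100): 100 + j5000 → |·| = √(100²+5000²) = √25010000 ≈ 5001, ∠ = arctan(5000/100) ≈ 88.85°
pole (s+500): 500 + j5000 → |·| = √(500²+5000²) = √25250000 ≈ 5024.9, ∠ = arctan(5000/500) ≈ 84.29°
pole at origin: |s| = 5000, ∠ = 90.00° (in denominator)
|T| = 200 · 2.5588e+07 / 1.2565e+11 ≈ 0.040729
Gain = 20 log₁₀(0.040729) ≈ -27.80 dB

-27.8 dB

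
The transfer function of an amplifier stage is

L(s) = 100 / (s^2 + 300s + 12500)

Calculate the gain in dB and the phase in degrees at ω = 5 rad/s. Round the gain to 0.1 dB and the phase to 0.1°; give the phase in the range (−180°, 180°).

Substitute s = j5:
Numerator: 100 = 100 + j0
Denominator: (j5)^2 + 300(j5) + 12500 = 12475 + j1500
|N| = √(100² + 0²) ≈ 100, ∠N ≈ 0.00°
|D| = √(12475² + 1500²) ≈ 12565, ∠D ≈ 6.86°
|L| = 100 / 12565 ≈ 0.0079586
Gain = 20 log₁₀(0.0079586) ≈ -41.98 dB
∠L = 0.00° − 6.86° = -6.86°

-42.0 dB, -6.9°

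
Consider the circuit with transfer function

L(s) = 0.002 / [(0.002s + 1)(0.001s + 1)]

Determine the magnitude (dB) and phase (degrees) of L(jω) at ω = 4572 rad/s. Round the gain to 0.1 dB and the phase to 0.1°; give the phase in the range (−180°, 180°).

-86.7 dB, -161.4°

At ω = 4572 rad/s:
pole (1 + j4572·0.002) = 1 + j9.144 → |·| ≈ 9.1985, ∠ ≈ 83.76°
pole (1 + j4572·0.001) = 1 + j4.572 → |·| ≈ 4.6801, ∠ ≈ 77.66°
|L| = 0.002 · 1 / (9.1985 · 4.6801) ≈ 4.6458e-05
Gain = 20 log₁₀(4.6458e-05) ≈ -86.66 dB
∠L = (0°) − (83.76° + 77.66°) = -161.42°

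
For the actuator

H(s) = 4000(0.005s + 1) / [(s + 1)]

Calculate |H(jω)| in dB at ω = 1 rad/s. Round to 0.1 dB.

At ω = 1 rad/s:
zero (1 + j1·0.005) = 1 + j0.005 → |·| ≈ 1, ∠ ≈ 0.29°
pole (1 + j1·1) = 1 + j1 → |·| ≈ 1.4142, ∠ ≈ 45.00°
|H| = 4000 · 1 / (1.4142) ≈ 2828.5
Gain = 20 log₁₀(2828.5) ≈ 69.03 dB

69.0 dB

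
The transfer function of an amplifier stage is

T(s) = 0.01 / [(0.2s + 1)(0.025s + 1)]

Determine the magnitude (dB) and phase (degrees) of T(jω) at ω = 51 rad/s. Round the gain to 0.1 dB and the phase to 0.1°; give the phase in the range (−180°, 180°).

-64.4 dB, -136.3°

At ω = 51 rad/s:
pole (1 + j51·0.2) = 1 + j10.2 → |·| ≈ 10.249, ∠ ≈ 84.40°
pole (1 + j51·0.025) = 1 + j1.275 → |·| ≈ 1.6204, ∠ ≈ 51.89°
|T| = 0.01 · 1 / (10.249 · 1.6204) ≈ 0.00060214
Gain = 20 log₁₀(0.00060214) ≈ -64.41 dB
∠T = (0°) − (84.40° + 51.89°) = -136.29°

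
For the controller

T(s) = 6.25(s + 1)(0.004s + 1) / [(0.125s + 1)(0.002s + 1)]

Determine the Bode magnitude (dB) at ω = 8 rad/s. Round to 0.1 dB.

31.0 dB

At ω = 8 rad/s:
zero (1 + j8·1) = 1 + j8 → |·| ≈ 8.0623, ∠ ≈ 82.87°
zero (1 + j8·0.004) = 1 + j0.032 → |·| ≈ 1.0005, ∠ ≈ 1.83°
pole (1 + j8·0.125) = 1 + j1 → |·| ≈ 1.4142, ∠ ≈ 45.00°
pole (1 + j8·0.002) = 1 + j0.016 → |·| ≈ 1.0001, ∠ ≈ 0.92°
|T| = 6.25 · 8.0623 · 1.0005 / (1.4142 · 1.0001) ≈ 35.645
Gain = 20 log₁₀(35.645) ≈ 31.04 dB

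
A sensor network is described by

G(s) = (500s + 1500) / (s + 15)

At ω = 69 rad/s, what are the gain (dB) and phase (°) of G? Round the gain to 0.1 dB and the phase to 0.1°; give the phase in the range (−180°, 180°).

53.8 dB, 9.8°

Substitute s = j69:
Numerator: 500(j69) + 1500 = 1500 + j34500
Denominator: (j69) + 15 = 15 + j69
|N| = √(1500² + 34500²) ≈ 34533, ∠N ≈ 87.51°
|D| = √(15² + 69²) ≈ 70.612, ∠D ≈ 77.74°
|G| = 34533 / 70.612 ≈ 489.05
Gain = 20 log₁₀(489.05) ≈ 53.79 dB
∠G = 87.51° − 77.74° = 9.77°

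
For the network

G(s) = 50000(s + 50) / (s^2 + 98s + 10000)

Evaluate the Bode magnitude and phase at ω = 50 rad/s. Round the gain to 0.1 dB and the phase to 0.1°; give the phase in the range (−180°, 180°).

At s = jω = j50:
zero (s+50): 50 + j50 → |·| = √(50²+50²) = √5000 ≈ 70.711, ∠ = arctan(50/50) ≈ 45.00°
quadratic: (j50)² + 98·j50 + 10000 = 7500 + j4900 → |·| ≈ 8958.8, ∠ ≈ 33.16°
|G| = 50000 · 70.711 / 8958.8 ≈ 394.65
Gain = 20 log₁₀(394.65) ≈ 51.92 dB
∠G = 45.00° − 33.16° = 11.84°

51.9 dB, 11.8°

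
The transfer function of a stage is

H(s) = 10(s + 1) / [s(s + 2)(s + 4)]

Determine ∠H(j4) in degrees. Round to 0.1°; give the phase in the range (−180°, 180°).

-122.5°

At s = jω = j4:
zero (s+1): 1 + j4 → |·| = √(1²+4²) = √17 ≈ 4.1231, ∠ = arctan(4/1) ≈ 75.96°
pole (s+2): 2 + j4 → |·| = √(2²+4²) = √20 ≈ 4.4721, ∠ = arctan(4/2) ≈ 63.43°
pole (s+4): 4 + j4 → |·| = √(4²+4²) = √32 ≈ 5.6569, ∠ = arctan(4/4) ≈ 45.00°
pole at origin: |s| = 4, ∠ = 90.00° (in denominator)
∠H = 75.96° − 198.43° = -122.47°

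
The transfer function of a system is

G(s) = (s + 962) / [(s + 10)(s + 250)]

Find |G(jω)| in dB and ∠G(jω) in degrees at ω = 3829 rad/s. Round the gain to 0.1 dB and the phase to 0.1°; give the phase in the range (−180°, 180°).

At s = jω = j3829:
zero (s+962): 962 + j3829 → |·| = √(962²+3829²) = √15586685 ≈ 3948, ∠ = arctan(3829/962) ≈ 75.90°
pole (s+10): 10 + j3829 → |·| = √(10²+3829²) = √14661341 ≈ 3829, ∠ = arctan(3829/10) ≈ 89.85°
pole (s+250): 250 + j3829 → |·| = √(250²+3829²) = √14723741 ≈ 3837.2, ∠ = arctan(3829/250) ≈ 86.26°
|G| = 1 · 3948 / 1.4693e+07 ≈ 0.0002687
Gain = 20 log₁₀(0.0002687) ≈ -71.41 dB
∠G = 75.90° − 176.11° = -100.21°

-71.4 dB, -100.2°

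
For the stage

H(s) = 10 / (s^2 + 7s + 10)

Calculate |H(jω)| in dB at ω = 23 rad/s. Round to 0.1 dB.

Substitute s = j23:
Numerator: 10 = 10 + j0
Denominator: (j23)^2 + 7(j23) + 10 = -519 + j161
|N| = √(10² + 0²) ≈ 10, ∠N ≈ 0.00°
|D| = √(519² + 161²) ≈ 543.4, ∠D ≈ 162.77°
|H| = 10 / 543.4 ≈ 0.018403
Gain = 20 log₁₀(0.018403) ≈ -34.70 dB

-34.7 dB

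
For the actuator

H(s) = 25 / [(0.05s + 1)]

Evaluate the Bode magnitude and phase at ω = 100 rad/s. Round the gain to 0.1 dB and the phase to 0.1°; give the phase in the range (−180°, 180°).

At ω = 100 rad/s:
pole (1 + j100·0.05) = 1 + j5 → |·| ≈ 5.099, ∠ ≈ 78.69°
|H| = 25 · 1 / (5.099) ≈ 4.9029
Gain = 20 log₁₀(4.9029) ≈ 13.81 dB
∠H = (0°) − (78.69°) = -78.69°

13.8 dB, -78.7°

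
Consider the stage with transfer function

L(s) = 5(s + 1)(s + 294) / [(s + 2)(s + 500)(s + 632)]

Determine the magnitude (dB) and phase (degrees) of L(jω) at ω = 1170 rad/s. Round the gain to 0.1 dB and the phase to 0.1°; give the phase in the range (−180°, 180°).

At s = jω = j1170:
zero (s+1): 1 + j1170 → |·| = √(1²+1170²) = √1368901 ≈ 1170, ∠ = arctan(1170/1) ≈ 89.95°
zero (s+294): 294 + j1170 → |·| = √(294²+1170²) = √1455336 ≈ 1206.4, ∠ = arctan(1170/294) ≈ 75.89°
pole (s+2): 2 + j1170 → |·| = √(2²+1170²) = √1368904 ≈ 1170, ∠ = arctan(1170/2) ≈ 89.90°
pole (s+500): 500 + j1170 → |·| = √(500²+1170²) = √1618900 ≈ 1272.4, ∠ = arctan(1170/500) ≈ 66.86°
pole (s+632): 632 + j1170 → |·| = √(632²+1170²) = √1768324 ≈ 1329.8, ∠ = arctan(1170/632) ≈ 61.62°
|L| = 5 · 1.4115e+06 / 1.9797e+09 ≈ 0.0035649
Gain = 20 log₁₀(0.0035649) ≈ -48.96 dB
∠L = 165.84° − 218.38° = -52.54°

-49.0 dB, -52.5°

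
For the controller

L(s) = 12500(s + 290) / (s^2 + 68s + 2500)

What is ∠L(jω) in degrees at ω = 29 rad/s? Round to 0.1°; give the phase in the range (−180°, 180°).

-44.2°

At s = jω = j29:
zero (s+290): 290 + j29 → |·| = √(290²+29²) = √84941 ≈ 291.45, ∠ = arctan(29/290) ≈ 5.71°
quadratic: (j29)² + 68·j29 + 2500 = 1659 + j1972 → |·| ≈ 2577, ∠ ≈ 49.93°
∠L = 5.71° − 49.93° = -44.22°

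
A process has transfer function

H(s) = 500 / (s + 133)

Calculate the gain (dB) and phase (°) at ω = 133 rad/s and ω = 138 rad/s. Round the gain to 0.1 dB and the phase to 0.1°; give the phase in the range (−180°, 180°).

Substitute s = j133:
Numerator: 500 = 500 + j0
Denominator: (j133) + 133 = 133 + j133
|N| = √(500² + 0²) ≈ 500, ∠N ≈ 0.00°
|D| = √(133² + 133²) ≈ 188.09, ∠D ≈ 45.00°
|H| = 500 / 188.09 ≈ 2.6583
Gain = 20 log₁₀(2.6583) ≈ 8.49 dB
∠H = 0.00° − 45.00° = -45.00°

Substitute s = j138:
Numerator: 500 = 500 + j0
Denominator: (j138) + 133 = 133 + j138
|N| = √(500² + 0²) ≈ 500, ∠N ≈ 0.00°
|D| = √(133² + 138²) ≈ 191.66, ∠D ≈ 46.06°
|H| = 500 / 191.66 ≈ 2.6088
Gain = 20 log₁₀(2.6088) ≈ 8.33 dB
∠H = 0.00° − 46.06° = -46.06°

ω = 133: 8.5 dB, -45.0°; ω = 138: 8.3 dB, -46.1°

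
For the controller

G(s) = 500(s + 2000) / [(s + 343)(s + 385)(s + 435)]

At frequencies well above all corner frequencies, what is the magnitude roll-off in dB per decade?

Each pole contributes −20 dB/decade at high frequency; each zero contributes +20 dB/decade.
Net: 1 zero(s) − 3 pole(s) → -40 dB/decade.

-40 dB/decade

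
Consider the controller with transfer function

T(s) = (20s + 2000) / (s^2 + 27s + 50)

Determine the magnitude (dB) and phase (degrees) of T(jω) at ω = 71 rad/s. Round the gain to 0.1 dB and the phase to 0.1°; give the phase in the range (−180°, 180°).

Substitute s = j71:
Numerator: 20(j71) + 2000 = 2000 + j1420
Denominator: (j71)^2 + 27(j71) + 50 = -4991 + j1917
|N| = √(2000² + 1420²) ≈ 2452.8, ∠N ≈ 35.37°
|D| = √(4991² + 1917²) ≈ 5346.5, ∠D ≈ 158.99°
|T| = 2452.8 / 5346.5 ≈ 0.45877
Gain = 20 log₁₀(0.45877) ≈ -6.77 dB
∠T = 35.37° − 158.99° = -123.62°

-6.8 dB, -123.6°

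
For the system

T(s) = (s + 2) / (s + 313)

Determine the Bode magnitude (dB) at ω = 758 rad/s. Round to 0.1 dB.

At s = jω = j758:
zero (s+2): 2 + j758 → |·| = √(2²+758²) = √574568 ≈ 758, ∠ = arctan(758/2) ≈ 89.85°
pole (s+313): 313 + j758 → |·| = √(313²+758²) = √672533 ≈ 820.08, ∠ = arctan(758/313) ≈ 67.56°
|T| = 1 · 758 / 820.08 ≈ 0.9243
Gain = 20 log₁₀(0.9243) ≈ -0.68 dB

-0.7 dB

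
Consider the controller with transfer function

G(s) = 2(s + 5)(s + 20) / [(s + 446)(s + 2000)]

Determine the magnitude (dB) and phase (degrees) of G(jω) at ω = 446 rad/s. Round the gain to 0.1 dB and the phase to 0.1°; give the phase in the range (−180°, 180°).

-10.2 dB, 119.2°

At s = jω = j446:
zero (s+5): 5 + j446 → |·| = √(5²+446²) = √198941 ≈ 446.03, ∠ = arctan(446/5) ≈ 89.36°
zero (s+20): 20 + j446 → |·| = √(20²+446²) = √199316 ≈ 446.45, ∠ = arctan(446/20) ≈ 87.43°
pole (s+446): 446 + j446 → |·| = √(446²+446²) = √397832 ≈ 630.74, ∠ = arctan(446/446) ≈ 45.00°
pole (s+2000): 2000 + j446 → |·| = √(2000²+446²) = √4198916 ≈ 2049.1, ∠ = arctan(446/2000) ≈ 12.57°
|G| = 2 · 1.9913e+05 / 1.2924e+06 ≈ 0.30816
Gain = 20 log₁₀(0.30816) ≈ -10.22 dB
∠G = 176.79° − 57.57° = 119.22°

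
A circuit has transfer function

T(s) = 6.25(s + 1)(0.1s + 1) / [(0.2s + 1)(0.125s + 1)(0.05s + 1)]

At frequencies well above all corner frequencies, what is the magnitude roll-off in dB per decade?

Each pole contributes −20 dB/decade at high frequency; each zero contributes +20 dB/decade.
Net: 2 zero(s) − 3 pole(s) → -20 dB/decade.

-20 dB/decade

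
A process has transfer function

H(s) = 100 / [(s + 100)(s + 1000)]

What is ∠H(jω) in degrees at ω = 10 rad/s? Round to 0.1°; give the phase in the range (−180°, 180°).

At s = jω = j10:
pole (s+100): 100 + j10 → |·| = √(100²+10²) = √10100 ≈ 100.5, ∠ = arctan(10/100) ≈ 5.71°
pole (s+1000): 1000 + j10 → |·| = √(1000²+10²) = √1000100 ≈ 1000, ∠ = arctan(10/1000) ≈ 0.57°
∠H = 0.00° − 6.28° = -6.28°

-6.3°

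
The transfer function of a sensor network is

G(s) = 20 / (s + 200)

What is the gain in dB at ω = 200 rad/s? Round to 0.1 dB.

At s = jω = j200:
pole (s+200): 200 + j200 → |·| = √(200²+200²) = √80000 ≈ 282.84, ∠ = arctan(200/200) ≈ 45.00°
|G| = 20 / 282.84 ≈ 0.070711
Gain = 20 log₁₀(0.070711) ≈ -23.01 dB

-23.0 dB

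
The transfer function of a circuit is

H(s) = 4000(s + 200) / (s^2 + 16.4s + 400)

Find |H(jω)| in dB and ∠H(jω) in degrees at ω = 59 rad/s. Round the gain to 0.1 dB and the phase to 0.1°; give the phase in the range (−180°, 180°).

48.2 dB, -146.1°

At s = jω = j59:
zero (s+200): 200 + j59 → |·| = √(200²+59²) = √43481 ≈ 208.52, ∠ = arctan(59/200) ≈ 16.44°
quadratic: (j59)² + 16.4·j59 + 400 = -3081 + j967.6 → |·| ≈ 3229.4, ∠ ≈ 162.56°
|H| = 4000 · 208.52 / 3229.4 ≈ 258.28
Gain = 20 log₁₀(258.28) ≈ 48.24 dB
∠H = 16.44° − 162.56° = -146.12°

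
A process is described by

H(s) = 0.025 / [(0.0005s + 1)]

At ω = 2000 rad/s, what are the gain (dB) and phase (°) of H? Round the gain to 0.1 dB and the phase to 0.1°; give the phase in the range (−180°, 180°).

At ω = 2000 rad/s:
pole (1 + j2000·0.0005) = 1 + j1 → |·| ≈ 1.4142, ∠ ≈ 45.00°
|H| = 0.025 · 1 / (1.4142) ≈ 0.017678
Gain = 20 log₁₀(0.017678) ≈ -35.05 dB
∠H = (0°) − (45.00°) = -45.00°

-35.1 dB, -45.0°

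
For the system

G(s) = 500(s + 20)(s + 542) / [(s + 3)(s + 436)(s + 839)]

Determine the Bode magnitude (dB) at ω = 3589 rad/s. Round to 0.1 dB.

At s = jω = j3589:
zero (s+20): 20 + j3589 → |·| = √(20²+3589²) = √12881321 ≈ 3589.1, ∠ = arctan(3589/20) ≈ 89.68°
zero (s+542): 542 + j3589 → |·| = √(542²+3589²) = √13174685 ≈ 3629.7, ∠ = arctan(3589/542) ≈ 81.41°
pole (s+3): 3 + j3589 → |·| = √(3²+3589²) = √12880930 ≈ 3589, ∠ = arctan(3589/3) ≈ 89.95°
pole (s+436): 436 + j3589 → |·| = √(436²+3589²) = √13071017 ≈ 3615.4, ∠ = arctan(3589/436) ≈ 83.07°
pole (s+839): 839 + j3589 → |·| = √(839²+3589²) = √13584842 ≈ 3685.8, ∠ = arctan(3589/839) ≈ 76.84°
|G| = 500 · 1.3027e+07 / 4.7826e+10 ≈ 0.13619
Gain = 20 log₁₀(0.13619) ≈ -17.32 dB

-17.3 dB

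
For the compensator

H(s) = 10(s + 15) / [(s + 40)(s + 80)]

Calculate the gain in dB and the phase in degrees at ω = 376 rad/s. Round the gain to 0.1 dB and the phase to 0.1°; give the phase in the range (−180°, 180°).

At s = jω = j376:
zero (s+15): 15 + j376 → |·| = √(15²+376²) = √141601 ≈ 376.3, ∠ = arctan(376/15) ≈ 87.72°
pole (s+40): 40 + j376 → |·| = √(40²+376²) = √142976 ≈ 378.12, ∠ = arctan(376/40) ≈ 83.93°
pole (s+80): 80 + j376 → |·| = √(80²+376²) = √147776 ≈ 384.42, ∠ = arctan(376/80) ≈ 77.99°
|H| = 10 · 376.3 / 1.4536e+05 ≈ 0.025887
Gain = 20 log₁₀(0.025887) ≈ -31.74 dB
∠H = 87.72° − 161.92° = -74.20°

-31.7 dB, -74.2°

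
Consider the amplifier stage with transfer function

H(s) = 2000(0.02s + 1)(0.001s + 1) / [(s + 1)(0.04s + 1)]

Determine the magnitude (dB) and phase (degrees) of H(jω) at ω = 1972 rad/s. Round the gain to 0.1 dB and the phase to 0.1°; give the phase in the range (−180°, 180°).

1.0 dB, -27.6°

At ω = 1972 rad/s:
zero (1 + j1972·0.02) = 1 + j39.44 → |·| ≈ 39.453, ∠ ≈ 88.55°
zero (1 + j1972·0.001) = 1 + j1.972 → |·| ≈ 2.2111, ∠ ≈ 63.11°
pole (1 + j1972·1) = 1 + j1972 → |·| ≈ 1972, ∠ ≈ 89.97°
pole (1 + j1972·0.04) = 1 + j78.88 → |·| ≈ 78.886, ∠ ≈ 89.27°
|H| = 2000 · 39.453 · 2.2111 / (1972 · 78.886) ≈ 1.1215
Gain = 20 log₁₀(1.1215) ≈ 1.00 dB
∠H = (88.55° + 63.11°) − (89.97° + 89.27°) = -27.58°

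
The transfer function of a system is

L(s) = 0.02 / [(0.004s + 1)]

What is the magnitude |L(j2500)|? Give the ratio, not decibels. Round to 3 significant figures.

At ω = 2500 rad/s:
pole (1 + j2500·0.004) = 1 + j10 → |·| ≈ 10.05, ∠ ≈ 84.29°
|L| = 0.02 · 1 / (10.05) ≈ 0.00199

0.00199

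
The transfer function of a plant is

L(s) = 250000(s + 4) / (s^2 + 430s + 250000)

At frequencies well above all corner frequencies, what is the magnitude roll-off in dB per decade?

-20 dB/decade

Each pole contributes −20 dB/decade at high frequency; each zero contributes +20 dB/decade.
Net: 1 zero(s) − 2 pole(s) → -20 dB/decade.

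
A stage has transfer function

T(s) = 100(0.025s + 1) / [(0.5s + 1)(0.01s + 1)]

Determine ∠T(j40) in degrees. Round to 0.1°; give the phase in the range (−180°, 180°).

-63.9°

At ω = 40 rad/s:
zero (1 + j40·0.025) = 1 + j1 → |·| ≈ 1.4142, ∠ ≈ 45.00°
pole (1 + j40·0.5) = 1 + j20 → |·| ≈ 20.025, ∠ ≈ 87.14°
pole (1 + j40·0.01) = 1 + j0.4 → |·| ≈ 1.077, ∠ ≈ 21.80°
∠T = (45.00°) − (87.14° + 21.80°) = -63.94°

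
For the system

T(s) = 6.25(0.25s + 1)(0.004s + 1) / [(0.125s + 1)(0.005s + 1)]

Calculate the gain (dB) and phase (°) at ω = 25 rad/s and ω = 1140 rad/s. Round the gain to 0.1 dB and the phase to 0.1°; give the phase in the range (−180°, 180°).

ω = 25: 21.6 dB, 7.2°; ω = 1140: 20.1 dB, -2.2°

At ω = 25 rad/s:
zero (1 + j25·0.25) = 1 + j6.25 → |·| ≈ 6.3295, ∠ ≈ 80.91°
zero (1 + j25·0.004) = 1 + j0.1 → |·| ≈ 1.005, ∠ ≈ 5.71°
pole (1 + j25·0.125) = 1 + j3.125 → |·| ≈ 3.2811, ∠ ≈ 72.26°
pole (1 + j25·0.005) = 1 + j0.125 → |·| ≈ 1.0078, ∠ ≈ 7.13°
|T| = 6.25 · 6.3295 · 1.005 / (3.2811 · 1.0078) ≈ 12.023
Gain = 20 log₁₀(12.023) ≈ 21.60 dB
∠T = (80.91° + 5.71°) − (72.26° + 7.13°) = 7.23°

At ω = 1140 rad/s:
zero (1 + j1140·0.25) = 1 + j285 → |·| ≈ 285, ∠ ≈ 89.80°
zero (1 + j1140·0.004) = 1 + j4.56 → |·| ≈ 4.6684, ∠ ≈ 77.63°
pole (1 + j1140·0.125) = 1 + j142.5 → |·| ≈ 142.5, ∠ ≈ 89.60°
pole (1 + j1140·0.005) = 1 + j5.7 → |·| ≈ 5.7871, ∠ ≈ 80.05°
|T| = 6.25 · 285 · 4.6684 / (142.5 · 5.7871) ≈ 10.084
Gain = 20 log₁₀(10.084) ≈ 20.07 dB
∠T = (89.80° + 77.63°) − (89.60° + 80.05°) = -2.22°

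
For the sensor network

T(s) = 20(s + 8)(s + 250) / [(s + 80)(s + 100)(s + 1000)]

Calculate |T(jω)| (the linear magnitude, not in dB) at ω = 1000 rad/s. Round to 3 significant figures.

At s = jω = j1000:
zero (s+8): 8 + j1000 → |·| = √(8²+1000²) = √1000064 ≈ 1000, ∠ = arctan(1000/8) ≈ 89.54°
zero (s+250): 250 + j1000 → |·| = √(250²+1000²) = √1062500 ≈ 1030.8, ∠ = arctan(1000/250) ≈ 75.96°
pole (s+80): 80 + j1000 → |·| = √(80²+1000²) = √1006400 ≈ 1003.2, ∠ = arctan(1000/80) ≈ 85.43°
pole (s+100): 100 + j1000 → |·| = √(100²+1000²) = √1010000 ≈ 1005, ∠ = arctan(1000/100) ≈ 84.29°
pole (s+1000): 1000 + j1000 → |·| = √(1000²+1000²) = √2000000 ≈ 1414.2, ∠ = arctan(1000/1000) ≈ 45.00°
|T| = 20 · 1.0308e+06 / 1.4258e+09 ≈ 0.014459

0.0145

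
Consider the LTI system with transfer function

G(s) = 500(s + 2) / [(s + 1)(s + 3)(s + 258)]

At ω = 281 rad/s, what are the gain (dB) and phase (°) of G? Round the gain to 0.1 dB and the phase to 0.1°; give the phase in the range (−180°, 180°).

At s = jω = j281:
zero (s+2): 2 + j281 → |·| = √(2²+281²) = √78965 ≈ 281.01, ∠ = arctan(281/2) ≈ 89.59°
pole (s+1): 1 + j281 → |·| = √(1²+281²) = √78962 ≈ 281, ∠ = arctan(281/1) ≈ 89.80°
pole (s+3): 3 + j281 → |·| = √(3²+281²) = √78970 ≈ 281.02, ∠ = arctan(281/3) ≈ 89.39°
pole (s+258): 258 + j281 → |·| = √(258²+281²) = √145525 ≈ 381.48, ∠ = arctan(281/258) ≈ 47.44°
|G| = 500 · 281.01 / 3.0124e+07 ≈ 0.0046642
Gain = 20 log₁₀(0.0046642) ≈ -46.62 dB
∠G = 89.59° − 226.63° = -137.04°

-46.6 dB, -137.0°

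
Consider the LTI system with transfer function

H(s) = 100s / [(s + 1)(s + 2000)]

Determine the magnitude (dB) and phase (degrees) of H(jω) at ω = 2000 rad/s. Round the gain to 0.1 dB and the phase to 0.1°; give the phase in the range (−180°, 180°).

-29.0 dB, -45.0°

At s = jω = j2000:
zero at origin: s = j2000 → |·| = 2000, ∠ = 90.00°
pole (s+1): 1 + j2000 → |·| = √(1²+2000²) = √4000001 ≈ 2000, ∠ = arctan(2000/1) ≈ 89.97°
pole (s+2000): 2000 + j2000 → |·| = √(2000²+2000²) = √8000000 ≈ 2828.4, ∠ = arctan(2000/2000) ≈ 45.00°
|H| = 100 · 2000 / 5.6568e+06 ≈ 0.035356
Gain = 20 log₁₀(0.035356) ≈ -29.03 dB
∠H = 90.00° − 134.97° = -44.97°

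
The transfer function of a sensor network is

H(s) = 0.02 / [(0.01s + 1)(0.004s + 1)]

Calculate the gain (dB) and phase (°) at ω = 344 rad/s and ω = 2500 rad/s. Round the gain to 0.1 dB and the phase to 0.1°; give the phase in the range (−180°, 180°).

ω = 344: -49.7 dB, -127.8°; ω = 2500: -82.0 dB, -172.0°

At ω = 344 rad/s:
pole (1 + j344·0.01) = 1 + j3.44 → |·| ≈ 3.5824, ∠ ≈ 73.79°
pole (1 + j344·0.004) = 1 + j1.376 → |·| ≈ 1.701, ∠ ≈ 53.99°
|H| = 0.02 · 1 / (3.5824 · 1.701) ≈ 0.0032821
Gain = 20 log₁₀(0.0032821) ≈ -49.68 dB
∠H = (0°) − (73.79° + 53.99°) = -127.78°

At ω = 2500 rad/s:
pole (1 + j2500·0.01) = 1 + j25 → |·| ≈ 25.02, ∠ ≈ 87.71°
pole (1 + j2500·0.004) = 1 + j10 → |·| ≈ 10.05, ∠ ≈ 84.29°
|H| = 0.02 · 1 / (25.02 · 10.05) ≈ 7.9538e-05
Gain = 20 log₁₀(7.9538e-05) ≈ -81.99 dB
∠H = (0°) − (87.71° + 84.29°) = -172.00°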